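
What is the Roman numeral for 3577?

Convert 3577 to Roman numerals:
  3577 contains 3×1000 (MMM)
  577 contains 1×500 (D)
  77 contains 1×50 (L)
  27 contains 2×10 (XX)
  7 contains 1×5 (V)
  2 contains 2×1 (II)

MMMDLXXVII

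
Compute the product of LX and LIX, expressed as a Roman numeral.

LX = 60
LIX = 59
60 × 59 = 3540

MMMDXL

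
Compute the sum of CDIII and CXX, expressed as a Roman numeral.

CDIII = 403
CXX = 120
403 + 120 = 523

DXXIII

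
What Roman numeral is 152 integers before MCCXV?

MCCXV = 1215
1215 - 152 = 1063

MLXIII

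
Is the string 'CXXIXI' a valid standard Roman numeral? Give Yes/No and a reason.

'CXXIXI': I cannot come right after the subtractive pair IX: once I is subtracted in IX, the next symbol must be smaller than I

No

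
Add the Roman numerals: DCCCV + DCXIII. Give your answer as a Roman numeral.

DCCCV = 805
DCXIII = 613
805 + 613 = 1418

MCDXVIII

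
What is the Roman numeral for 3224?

Convert 3224 to Roman numerals:
  3224 contains 3×1000 (MMM)
  224 contains 2×100 (CC)
  24 contains 2×10 (XX)
  4 contains 1×4 (IV)

MMMCCXXIV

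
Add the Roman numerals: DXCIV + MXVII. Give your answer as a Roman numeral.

DXCIV = 594
MXVII = 1017
594 + 1017 = 1611

MDCXI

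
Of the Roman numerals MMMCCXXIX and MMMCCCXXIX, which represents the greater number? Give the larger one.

MMMCCXXIX = 3229
MMMCCCXXIX = 3329
3329 is larger

MMMCCCXXIX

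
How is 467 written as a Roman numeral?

Convert 467 to Roman numerals:
  467 contains 1×400 (CD)
  67 contains 1×50 (L)
  17 contains 1×10 (X)
  7 contains 1×5 (V)
  2 contains 2×1 (II)

CDLXVII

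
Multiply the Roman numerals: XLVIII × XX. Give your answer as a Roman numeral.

XLVIII = 48
XX = 20
48 × 20 = 960

CMLX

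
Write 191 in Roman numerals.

Convert 191 to Roman numerals:
  191 contains 1×100 (C)
  91 contains 1×90 (XC)
  1 contains 1×1 (I)

CXCI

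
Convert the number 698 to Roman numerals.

Convert 698 to Roman numerals:
  698 contains 1×500 (D)
  198 contains 1×100 (C)
  98 contains 1×90 (XC)
  8 contains 1×5 (V)
  3 contains 3×1 (III)

DCXCVIII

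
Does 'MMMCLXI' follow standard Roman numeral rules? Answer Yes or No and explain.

'MMMCLXI': Check the rules: uses only the symbols I, V, X, L, C, D, M; no symbol is repeated more than three times in a row; V, L and D each appear at most once; no smaller symbol precedes a larger one (values never increase from left to right). Value: M (1000) + M (1000) + M (1000) + C (100) + L (50) + X (10) + I (1) = 3161. So it is a valid standard Roman numeral.

Yes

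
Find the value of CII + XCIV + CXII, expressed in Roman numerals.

CII = 102, XCIV = 94, CXII = 112
102 + 94 = 196
196 + 112 = 308

CCCVIII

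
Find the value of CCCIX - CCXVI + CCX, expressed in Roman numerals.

CCCIX = 309, CCXVI = 216, CCX = 210
309 - 216 = 93
93 + 210 = 303

CCCIII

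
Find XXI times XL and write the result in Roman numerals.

XXI = 21
XL = 40
21 × 40 = 840

DCCCXL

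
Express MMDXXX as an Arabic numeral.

MMDXXX: M=1000, M=1000, D=500, X=10, X=10, X=10
1000 + 1000 + 500 + 10 + 10 + 10 = 2530

2530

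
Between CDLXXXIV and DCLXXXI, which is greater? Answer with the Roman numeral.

CDLXXXIV = 484
DCLXXXI = 681
681 is larger

DCLXXXI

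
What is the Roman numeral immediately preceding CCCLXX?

CCCLXX = 370, so the previous integer is 370 - 1 = 369

CCCLXIX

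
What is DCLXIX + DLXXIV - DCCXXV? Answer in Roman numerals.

DCLXIX = 669, DLXXIV = 574, DCCXXV = 725
669 + 574 = 1243
1243 - 725 = 518

DXVIII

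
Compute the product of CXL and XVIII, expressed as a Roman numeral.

CXL = 140
XVIII = 18
140 × 18 = 2520

MMDXX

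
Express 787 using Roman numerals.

Convert 787 to Roman numerals:
  787 contains 1×500 (D)
  287 contains 2×100 (CC)
  87 contains 1×50 (L)
  37 contains 3×10 (XXX)
  7 contains 1×5 (V)
  2 contains 2×1 (II)

DCCLXXXVII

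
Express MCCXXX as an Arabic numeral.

MCCXXX: M=1000, C=100, C=100, X=10, X=10, X=10
1000 + 100 + 100 + 10 + 10 + 10 = 1230

1230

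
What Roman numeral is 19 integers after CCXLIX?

CCXLIX = 249
249 + 19 = 268

CCLXVIII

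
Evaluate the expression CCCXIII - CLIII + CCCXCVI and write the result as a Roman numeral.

CCCXIII = 313, CLIII = 153, CCCXCVI = 396
313 - 153 = 160
160 + 396 = 556

DLVI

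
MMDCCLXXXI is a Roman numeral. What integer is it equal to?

MMDCCLXXXI: M=1000, M=1000, D=500, C=100, C=100, L=50, X=10, X=10, X=10, I=1
1000 + 1000 + 500 + 100 + 100 + 50 + 10 + 10 + 10 + 1 = 2781

2781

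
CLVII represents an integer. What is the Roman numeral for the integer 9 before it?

CLVII = 157
157 - 9 = 148

CXLVIII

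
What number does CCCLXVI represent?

CCCLXVI: C=100, C=100, C=100, L=50, X=10, V=5, I=1
100 + 100 + 100 + 50 + 10 + 5 + 1 = 366

366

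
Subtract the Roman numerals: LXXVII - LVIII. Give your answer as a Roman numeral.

LXXVII = 77
LVIII = 58
77 - 58 = 19

XIX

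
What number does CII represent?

CII: C=100, I=1, I=1
100 + 1 + 1 = 102

102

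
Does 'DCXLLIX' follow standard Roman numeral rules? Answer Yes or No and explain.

'DCXLLIX': L should not appear more than once

No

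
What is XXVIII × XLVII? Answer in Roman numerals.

XXVIII = 28
XLVII = 47
28 × 47 = 1316

MCCCXVI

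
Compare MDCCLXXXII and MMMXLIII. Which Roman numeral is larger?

MDCCLXXXII = 1782
MMMXLIII = 3043
3043 is larger

MMMXLIII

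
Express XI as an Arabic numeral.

XI: X=10, I=1
10 + 1 = 11

11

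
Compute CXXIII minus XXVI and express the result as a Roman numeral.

CXXIII = 123
XXVI = 26
123 - 26 = 97

XCVII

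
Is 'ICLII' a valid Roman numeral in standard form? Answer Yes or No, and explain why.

'ICLII': Invalid subtractive combination: IC

No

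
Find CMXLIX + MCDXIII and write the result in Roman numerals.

CMXLIX = 949
MCDXIII = 1413
949 + 1413 = 2362

MMCCCLXII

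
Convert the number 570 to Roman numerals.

Convert 570 to Roman numerals:
  570 contains 1×500 (D)
  70 contains 1×50 (L)
  20 contains 2×10 (XX)

DLXX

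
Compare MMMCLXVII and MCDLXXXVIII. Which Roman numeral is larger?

MMMCLXVII = 3167
MCDLXXXVIII = 1488
3167 is larger

MMMCLXVII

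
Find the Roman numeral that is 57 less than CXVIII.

CXVIII = 118
118 - 57 = 61

LXI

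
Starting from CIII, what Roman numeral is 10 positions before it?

CIII = 103
103 - 10 = 93

XCIII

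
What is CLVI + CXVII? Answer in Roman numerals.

CLVI = 156
CXVII = 117
156 + 117 = 273

CCLXXIII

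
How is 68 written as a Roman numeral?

Convert 68 to Roman numerals:
  68 contains 1×50 (L)
  18 contains 1×10 (X)
  8 contains 1×5 (V)
  3 contains 3×1 (III)

LXVIII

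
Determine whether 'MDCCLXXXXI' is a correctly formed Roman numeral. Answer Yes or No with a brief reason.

'MDCCLXXXXI': More than 3 consecutive X's

No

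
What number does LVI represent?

LVI: L=50, V=5, I=1
50 + 5 + 1 = 56

56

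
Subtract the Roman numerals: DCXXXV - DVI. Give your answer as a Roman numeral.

DCXXXV = 635
DVI = 506
635 - 506 = 129

CXXIX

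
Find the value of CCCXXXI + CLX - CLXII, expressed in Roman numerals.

CCCXXXI = 331, CLX = 160, CLXII = 162
331 + 160 = 491
491 - 162 = 329

CCCXXIX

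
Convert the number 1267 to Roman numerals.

Convert 1267 to Roman numerals:
  1267 contains 1×1000 (M)
  267 contains 2×100 (CC)
  67 contains 1×50 (L)
  17 contains 1×10 (X)
  7 contains 1×5 (V)
  2 contains 2×1 (II)

MCCLXVII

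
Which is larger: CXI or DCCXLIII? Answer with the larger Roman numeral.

CXI = 111
DCCXLIII = 743
743 is larger

DCCXLIII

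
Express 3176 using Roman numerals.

Convert 3176 to Roman numerals:
  3176 contains 3×1000 (MMM)
  176 contains 1×100 (C)
  76 contains 1×50 (L)
  26 contains 2×10 (XX)
  6 contains 1×5 (V)
  1 contains 1×1 (I)

MMMCLXXVI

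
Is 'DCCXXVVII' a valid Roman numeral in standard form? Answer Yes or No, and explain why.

'DCCXXVVII': V should not appear more than once

No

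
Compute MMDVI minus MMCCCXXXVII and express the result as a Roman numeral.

MMDVI = 2506
MMCCCXXXVII = 2337
2506 - 2337 = 169

CLXIX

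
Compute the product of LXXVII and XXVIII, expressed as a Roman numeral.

LXXVII = 77
XXVIII = 28
77 × 28 = 2156

MMCLVI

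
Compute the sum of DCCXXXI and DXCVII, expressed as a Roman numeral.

DCCXXXI = 731
DXCVII = 597
731 + 597 = 1328

MCCCXXVIII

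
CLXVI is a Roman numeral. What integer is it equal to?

CLXVI: C=100, L=50, X=10, V=5, I=1
100 + 50 + 10 + 5 + 1 = 166

166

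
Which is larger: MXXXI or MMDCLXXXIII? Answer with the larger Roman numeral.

MXXXI = 1031
MMDCLXXXIII = 2683
2683 is larger

MMDCLXXXIII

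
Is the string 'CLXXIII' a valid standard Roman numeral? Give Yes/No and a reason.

'CLXXIII': Check the rules: uses only the symbols I, V, X, L, C, D, M; no symbol is repeated more than three times in a row; V, L and D each appear at most once; no smaller symbol precedes a larger one (values never increase from left to right). Value: C (100) + L (50) + X (10) + X (10) + I (1) + I (1) + I (1) = 173. So it is a valid standard Roman numeral.

Yes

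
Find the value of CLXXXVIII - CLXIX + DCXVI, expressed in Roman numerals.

CLXXXVIII = 188, CLXIX = 169, DCXVI = 616
188 - 169 = 19
19 + 616 = 635

DCXXXV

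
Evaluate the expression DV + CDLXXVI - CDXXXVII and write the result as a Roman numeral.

DV = 505, CDLXXVI = 476, CDXXXVII = 437
505 + 476 = 981
981 - 437 = 544

DXLIV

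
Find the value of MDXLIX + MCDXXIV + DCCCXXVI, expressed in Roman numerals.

MDXLIX = 1549, MCDXXIV = 1424, DCCCXXVI = 826
1549 + 1424 = 2973
2973 + 826 = 3799

MMMDCCXCIX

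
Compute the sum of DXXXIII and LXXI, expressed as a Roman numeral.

DXXXIII = 533
LXXI = 71
533 + 71 = 604

DCIV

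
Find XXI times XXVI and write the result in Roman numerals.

XXI = 21
XXVI = 26
21 × 26 = 546

DXLVI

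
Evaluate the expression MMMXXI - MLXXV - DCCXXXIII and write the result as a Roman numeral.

MMMXXI = 3021, MLXXV = 1075, DCCXXXIII = 733
3021 - 1075 = 1946
1946 - 733 = 1213

MCCXIII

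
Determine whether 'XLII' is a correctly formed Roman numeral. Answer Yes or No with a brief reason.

'XLII': Check the rules: uses only the symbols I, V, X, L, C, D, M; no symbol is repeated more than three times in a row; V, L and D each appear at most once; the only place a smaller symbol precedes a larger one is the allowed subtractive pair XL, the symbol right after such a pair (if any) is smaller than the pair's first symbol, and otherwise the values never increase from left to right. Value: XL (40) + I (1) + I (1) = 42. So it is a valid standard Roman numeral.

Yes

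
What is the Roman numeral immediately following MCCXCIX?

MCCXCIX = 1299; next is 1300

MCCC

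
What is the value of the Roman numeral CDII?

CDII: CD=400, I=1, I=1
400 + 1 + 1 = 402

402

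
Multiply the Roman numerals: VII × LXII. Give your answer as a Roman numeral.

VII = 7
LXII = 62
7 × 62 = 434

CDXXXIV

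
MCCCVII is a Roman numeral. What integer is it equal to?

MCCCVII: M=1000, C=100, C=100, C=100, V=5, I=1, I=1
1000 + 100 + 100 + 100 + 5 + 1 + 1 = 1307

1307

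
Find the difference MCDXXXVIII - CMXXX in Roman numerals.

MCDXXXVIII = 1438
CMXXX = 930
1438 - 930 = 508

DVIII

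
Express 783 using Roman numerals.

Convert 783 to Roman numerals:
  783 contains 1×500 (D)
  283 contains 2×100 (CC)
  83 contains 1×50 (L)
  33 contains 3×10 (XXX)
  3 contains 3×1 (III)

DCCLXXXIII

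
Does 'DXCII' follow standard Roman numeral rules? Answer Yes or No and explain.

'DXCII': Check the rules: uses only the symbols I, V, X, L, C, D, M; no symbol is repeated more than three times in a row; V, L and D each appear at most once; the only place a smaller symbol precedes a larger one is the allowed subtractive pair XC, the symbol right after such a pair (if any) is smaller than the pair's first symbol, and otherwise the values never increase from left to right. Value: D (500) + XC (90) + I (1) + I (1) = 592. So it is a valid standard Roman numeral.

Yes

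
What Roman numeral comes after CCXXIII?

CCXXIII = 223, so the next integer is 223 + 1 = 224

CCXXIV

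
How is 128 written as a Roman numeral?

Convert 128 to Roman numerals:
  128 contains 1×100 (C)
  28 contains 2×10 (XX)
  8 contains 1×5 (V)
  3 contains 3×1 (III)

CXXVIII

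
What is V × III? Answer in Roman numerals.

V = 5
III = 3
5 × 3 = 15

XV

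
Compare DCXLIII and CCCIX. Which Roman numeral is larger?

DCXLIII = 643
CCCIX = 309
643 is larger

DCXLIII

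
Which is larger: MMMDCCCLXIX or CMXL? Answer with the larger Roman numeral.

MMMDCCCLXIX = 3869
CMXL = 940
3869 is larger

MMMDCCCLXIX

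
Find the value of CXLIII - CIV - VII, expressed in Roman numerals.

CXLIII = 143, CIV = 104, VII = 7
143 - 104 = 39
39 - 7 = 32

XXXII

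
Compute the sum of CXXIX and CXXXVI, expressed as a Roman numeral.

CXXIX = 129
CXXXVI = 136
129 + 136 = 265

CCLXV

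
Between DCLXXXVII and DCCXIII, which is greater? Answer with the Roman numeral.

DCLXXXVII = 687
DCCXIII = 713
713 is larger

DCCXIII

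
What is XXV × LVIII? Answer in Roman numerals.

XXV = 25
LVIII = 58
25 × 58 = 1450

MCDL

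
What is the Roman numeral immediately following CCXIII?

CCXIII = 213; next is 214

CCXIV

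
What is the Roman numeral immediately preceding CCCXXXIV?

CCCXXXIV = 334; previous is 333

CCCXXXIII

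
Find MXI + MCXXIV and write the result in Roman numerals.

MXI = 1011
MCXXIV = 1124
1011 + 1124 = 2135

MMCXXXV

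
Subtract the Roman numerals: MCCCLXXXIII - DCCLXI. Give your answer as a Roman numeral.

MCCCLXXXIII = 1383
DCCLXI = 761
1383 - 761 = 622

DCXXII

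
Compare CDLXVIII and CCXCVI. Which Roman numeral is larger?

CDLXVIII = 468
CCXCVI = 296
468 is larger

CDLXVIII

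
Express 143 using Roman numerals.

Convert 143 to Roman numerals:
  143 contains 1×100 (C)
  43 contains 1×40 (XL)
  3 contains 3×1 (III)

CXLIII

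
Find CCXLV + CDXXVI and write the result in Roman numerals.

CCXLV = 245
CDXXVI = 426
245 + 426 = 671

DCLXXI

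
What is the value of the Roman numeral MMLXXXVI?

MMLXXXVI: M=1000, M=1000, L=50, X=10, X=10, X=10, V=5, I=1
1000 + 1000 + 50 + 10 + 10 + 10 + 5 + 1 = 2086

2086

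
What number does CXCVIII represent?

CXCVIII: C=100, XC=90, V=5, I=1, I=1, I=1
100 + 90 + 5 + 1 + 1 + 1 = 198

198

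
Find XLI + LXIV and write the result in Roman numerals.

XLI = 41
LXIV = 64
41 + 64 = 105

CV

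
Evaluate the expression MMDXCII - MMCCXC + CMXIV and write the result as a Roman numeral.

MMDXCII = 2592, MMCCXC = 2290, CMXIV = 914
2592 - 2290 = 302
302 + 914 = 1216

MCCXVI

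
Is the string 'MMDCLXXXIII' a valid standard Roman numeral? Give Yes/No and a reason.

'MMDCLXXXIII': Check the rules: uses only the symbols I, V, X, L, C, D, M; no symbol is repeated more than three times in a row; V, L and D each appear at most once; no smaller symbol precedes a larger one (values never increase from left to right). Value: M (1000) + M (1000) + D (500) + C (100) + L (50) + X (10) + X (10) + X (10) + I (1) + I (1) + I (1) = 2683. So it is a valid standard Roman numeral.

Yes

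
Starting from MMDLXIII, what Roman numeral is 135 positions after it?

MMDLXIII = 2563
2563 + 135 = 2698

MMDCXCVIII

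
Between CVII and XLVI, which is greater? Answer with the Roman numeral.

CVII = 107
XLVI = 46
107 is larger

CVII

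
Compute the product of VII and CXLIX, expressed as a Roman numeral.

VII = 7
CXLIX = 149
7 × 149 = 1043

MXLIII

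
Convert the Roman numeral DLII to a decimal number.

DLII: D=500, L=50, I=1, I=1
500 + 50 + 1 + 1 = 552

552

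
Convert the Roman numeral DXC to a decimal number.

DXC: D=500, XC=90
500 + 90 = 590

590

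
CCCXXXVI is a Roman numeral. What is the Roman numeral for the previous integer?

CCCXXXVI = 336; previous is 335

CCCXXXV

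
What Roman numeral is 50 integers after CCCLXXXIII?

CCCLXXXIII = 383
383 + 50 = 433

CDXXXIII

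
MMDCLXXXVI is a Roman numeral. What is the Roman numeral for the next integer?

MMDCLXXXVI = 2686, so the next integer is 2686 + 1 = 2687

MMDCLXXXVII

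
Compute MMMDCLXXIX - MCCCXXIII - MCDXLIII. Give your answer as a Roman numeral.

MMMDCLXXIX = 3679, MCCCXXIII = 1323, MCDXLIII = 1443
3679 - 1323 = 2356
2356 - 1443 = 913

CMXIII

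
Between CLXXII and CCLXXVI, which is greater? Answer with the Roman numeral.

CLXXII = 172
CCLXXVI = 276
276 is larger

CCLXXVI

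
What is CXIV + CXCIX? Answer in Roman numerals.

CXIV = 114
CXCIX = 199
114 + 199 = 313

CCCXIII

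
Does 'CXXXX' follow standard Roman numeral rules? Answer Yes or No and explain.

'CXXXX': More than 3 consecutive X's

No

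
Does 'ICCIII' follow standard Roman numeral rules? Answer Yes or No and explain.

'ICCIII': Invalid subtractive combination: IC

No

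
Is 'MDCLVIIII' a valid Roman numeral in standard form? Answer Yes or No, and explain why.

'MDCLVIIII': More than 3 consecutive I's

No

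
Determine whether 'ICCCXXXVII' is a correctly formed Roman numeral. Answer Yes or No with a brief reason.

'ICCCXXXVII': Invalid subtractive combination: IC

No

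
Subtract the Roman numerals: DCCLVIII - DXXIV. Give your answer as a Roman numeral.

DCCLVIII = 758
DXXIV = 524
758 - 524 = 234

CCXXXIV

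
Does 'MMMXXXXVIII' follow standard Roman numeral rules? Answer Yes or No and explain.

'MMMXXXXVIII': More than 3 consecutive X's

No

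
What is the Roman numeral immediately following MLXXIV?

MLXXIV = 1074; next is 1075

MLXXV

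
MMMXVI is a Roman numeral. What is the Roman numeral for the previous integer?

MMMXVI = 3016, so the previous integer is 3016 - 1 = 3015

MMMXV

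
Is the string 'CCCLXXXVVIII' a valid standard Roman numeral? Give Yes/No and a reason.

'CCCLXXXVVIII': V should not appear more than once

No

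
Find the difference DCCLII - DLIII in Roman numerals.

DCCLII = 752
DLIII = 553
752 - 553 = 199

CXCIX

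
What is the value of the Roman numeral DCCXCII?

DCCXCII: D=500, C=100, C=100, XC=90, I=1, I=1
500 + 100 + 100 + 90 + 1 + 1 = 792

792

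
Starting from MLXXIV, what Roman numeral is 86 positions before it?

MLXXIV = 1074
1074 - 86 = 988

CMLXXXVIII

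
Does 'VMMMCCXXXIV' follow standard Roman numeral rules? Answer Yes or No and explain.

'VMMMCCXXXIV': V should not appear more than once

No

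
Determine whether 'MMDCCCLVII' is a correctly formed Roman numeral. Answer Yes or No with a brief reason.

'MMDCCCLVII': Check the rules: uses only the symbols I, V, X, L, C, D, M; no symbol is repeated more than three times in a row; V, L and D each appear at most once; no smaller symbol precedes a larger one (values never increase from left to right). Value: M (1000) + M (1000) + D (500) + C (100) + C (100) + C (100) + L (50) + V (5) + I (1) + I (1) = 2857. So it is a valid standard Roman numeral.

Yes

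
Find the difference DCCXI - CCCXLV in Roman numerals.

DCCXI = 711
CCCXLV = 345
711 - 345 = 366

CCCLXVI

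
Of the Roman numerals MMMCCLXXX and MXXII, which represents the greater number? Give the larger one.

MMMCCLXXX = 3280
MXXII = 1022
3280 is larger

MMMCCLXXX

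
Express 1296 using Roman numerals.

Convert 1296 to Roman numerals:
  1296 contains 1×1000 (M)
  296 contains 2×100 (CC)
  96 contains 1×90 (XC)
  6 contains 1×5 (V)
  1 contains 1×1 (I)

MCCXCVI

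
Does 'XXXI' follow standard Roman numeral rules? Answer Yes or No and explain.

'XXXI': Check the rules: uses only the symbols I, V, X, L, C, D, M; no symbol is repeated more than three times in a row; V, L and D each appear at most once; no smaller symbol precedes a larger one (values never increase from left to right). Value: X (10) + X (10) + X (10) + I (1) = 31. So it is a valid standard Roman numeral.

Yes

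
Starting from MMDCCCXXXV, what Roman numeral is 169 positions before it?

MMDCCCXXXV = 2835
2835 - 169 = 2666

MMDCLXVI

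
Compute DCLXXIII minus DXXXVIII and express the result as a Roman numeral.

DCLXXIII = 673
DXXXVIII = 538
673 - 538 = 135

CXXXV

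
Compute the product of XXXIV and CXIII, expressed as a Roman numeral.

XXXIV = 34
CXIII = 113
34 × 113 = 3842

MMMDCCCXLII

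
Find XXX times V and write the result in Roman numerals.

XXX = 30
V = 5
30 × 5 = 150

CL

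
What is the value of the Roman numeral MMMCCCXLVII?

MMMCCCXLVII: M=1000, M=1000, M=1000, C=100, C=100, C=100, XL=40, V=5, I=1, I=1
1000 + 1000 + 1000 + 100 + 100 + 100 + 40 + 5 + 1 + 1 = 3347

3347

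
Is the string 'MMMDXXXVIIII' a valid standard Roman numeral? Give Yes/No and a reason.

'MMMDXXXVIIII': More than 3 consecutive I's

No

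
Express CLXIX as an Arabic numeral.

CLXIX: C=100, L=50, X=10, IX=9
100 + 50 + 10 + 9 = 169

169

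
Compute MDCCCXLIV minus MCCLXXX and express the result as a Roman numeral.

MDCCCXLIV = 1844
MCCLXXX = 1280
1844 - 1280 = 564

DLXIV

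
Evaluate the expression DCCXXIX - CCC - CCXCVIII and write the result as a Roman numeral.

DCCXXIX = 729, CCC = 300, CCXCVIII = 298
729 - 300 = 429
429 - 298 = 131

CXXXI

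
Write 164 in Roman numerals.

Convert 164 to Roman numerals:
  164 contains 1×100 (C)
  64 contains 1×50 (L)
  14 contains 1×10 (X)
  4 contains 1×4 (IV)

CLXIV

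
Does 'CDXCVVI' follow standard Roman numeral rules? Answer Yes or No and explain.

'CDXCVVI': V should not appear more than once

No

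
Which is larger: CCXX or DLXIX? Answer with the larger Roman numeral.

CCXX = 220
DLXIX = 569
569 is larger

DLXIX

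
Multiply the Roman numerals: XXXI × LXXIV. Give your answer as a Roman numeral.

XXXI = 31
LXXIV = 74
31 × 74 = 2294

MMCCXCIV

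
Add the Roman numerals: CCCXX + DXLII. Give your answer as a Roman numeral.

CCCXX = 320
DXLII = 542
320 + 542 = 862

DCCCLXII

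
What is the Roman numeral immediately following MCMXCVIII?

MCMXCVIII = 1998, so the next integer is 1998 + 1 = 1999

MCMXCIX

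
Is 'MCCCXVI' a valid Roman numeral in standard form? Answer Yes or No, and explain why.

'MCCCXVI': Check the rules: uses only the symbols I, V, X, L, C, D, M; no symbol is repeated more than three times in a row; V, L and D each appear at most once; no smaller symbol precedes a larger one (values never increase from left to right). Value: M (1000) + C (100) + C (100) + C (100) + X (10) + V (5) + I (1) = 1316. So it is a valid standard Roman numeral.

Yes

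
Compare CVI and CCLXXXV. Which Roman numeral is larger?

CVI = 106
CCLXXXV = 285
285 is larger

CCLXXXV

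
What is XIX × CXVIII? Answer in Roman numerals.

XIX = 19
CXVIII = 118
19 × 118 = 2242

MMCCXLII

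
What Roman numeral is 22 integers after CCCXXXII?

CCCXXXII = 332
332 + 22 = 354

CCCLIV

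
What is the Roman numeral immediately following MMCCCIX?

MMCCCIX = 2309; next is 2310

MMCCCX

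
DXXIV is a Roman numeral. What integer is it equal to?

DXXIV: D=500, X=10, X=10, IV=4
500 + 10 + 10 + 4 = 524

524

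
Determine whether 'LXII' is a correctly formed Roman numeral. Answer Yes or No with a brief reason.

'LXII': Check the rules: uses only the symbols I, V, X, L, C, D, M; no symbol is repeated more than three times in a row; V, L and D each appear at most once; no smaller symbol precedes a larger one (values never increase from left to right). Value: L (50) + X (10) + I (1) + I (1) = 62. So it is a valid standard Roman numeral.

Yes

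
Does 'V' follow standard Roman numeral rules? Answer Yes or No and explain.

'V': Check the rules: uses only the symbols I, V, X, L, C, D, M; no symbol is repeated more than three times in a row; V, L and D each appear at most once; no smaller symbol precedes a larger one (values never increase from left to right). Value: V = 5. So it is a valid standard Roman numeral.

Yes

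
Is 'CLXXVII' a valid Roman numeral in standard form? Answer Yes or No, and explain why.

'CLXXVII': Check the rules: uses only the symbols I, V, X, L, C, D, M; no symbol is repeated more than three times in a row; V, L and D each appear at most once; no smaller symbol precedes a larger one (values never increase from left to right). Value: C (100) + L (50) + X (10) + X (10) + V (5) + I (1) + I (1) = 177. So it is a valid standard Roman numeral.

Yes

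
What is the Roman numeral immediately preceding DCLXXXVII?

DCLXXXVII = 687; previous is 686

DCLXXXVI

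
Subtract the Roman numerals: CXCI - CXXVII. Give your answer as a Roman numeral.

CXCI = 191
CXXVII = 127
191 - 127 = 64

LXIV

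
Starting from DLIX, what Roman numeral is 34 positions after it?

DLIX = 559
559 + 34 = 593

DXCIII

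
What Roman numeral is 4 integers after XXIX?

XXIX = 29
29 + 4 = 33

XXXIII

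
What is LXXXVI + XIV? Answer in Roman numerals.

LXXXVI = 86
XIV = 14
86 + 14 = 100

C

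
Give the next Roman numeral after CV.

CV = 105; next is 106

CVI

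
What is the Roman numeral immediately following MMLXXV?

MMLXXV = 2075; next is 2076

MMLXXVI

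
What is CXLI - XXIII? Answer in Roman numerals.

CXLI = 141
XXIII = 23
141 - 23 = 118

CXVIII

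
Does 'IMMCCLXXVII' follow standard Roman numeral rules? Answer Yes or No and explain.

'IMMCCLXXVII': Invalid subtractive combination: IM

No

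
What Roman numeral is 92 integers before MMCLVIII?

MMCLVIII = 2158
2158 - 92 = 2066

MMLXVI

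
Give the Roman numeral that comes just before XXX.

XXX = 30, so the previous integer is 30 - 1 = 29

XXIX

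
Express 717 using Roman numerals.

Convert 717 to Roman numerals:
  717 contains 1×500 (D)
  217 contains 2×100 (CC)
  17 contains 1×10 (X)
  7 contains 1×5 (V)
  2 contains 2×1 (II)

DCCXVII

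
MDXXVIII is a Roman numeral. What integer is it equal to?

MDXXVIII: M=1000, D=500, X=10, X=10, V=5, I=1, I=1, I=1
1000 + 500 + 10 + 10 + 5 + 1 + 1 + 1 = 1528

1528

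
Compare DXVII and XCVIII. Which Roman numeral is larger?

DXVII = 517
XCVIII = 98
517 is larger

DXVII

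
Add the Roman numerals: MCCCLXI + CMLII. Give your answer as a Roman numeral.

MCCCLXI = 1361
CMLII = 952
1361 + 952 = 2313

MMCCCXIII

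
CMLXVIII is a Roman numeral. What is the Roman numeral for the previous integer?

CMLXVIII = 968; previous is 967

CMLXVII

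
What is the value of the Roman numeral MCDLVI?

MCDLVI: M=1000, CD=400, L=50, V=5, I=1
1000 + 400 + 50 + 5 + 1 = 1456

1456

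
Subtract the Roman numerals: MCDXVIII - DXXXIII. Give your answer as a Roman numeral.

MCDXVIII = 1418
DXXXIII = 533
1418 - 533 = 885

DCCCLXXXV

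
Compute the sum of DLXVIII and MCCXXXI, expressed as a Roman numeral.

DLXVIII = 568
MCCXXXI = 1231
568 + 1231 = 1799

MDCCXCIX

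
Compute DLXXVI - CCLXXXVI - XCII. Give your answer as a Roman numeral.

DLXXVI = 576, CCLXXXVI = 286, XCII = 92
576 - 286 = 290
290 - 92 = 198

CXCVIII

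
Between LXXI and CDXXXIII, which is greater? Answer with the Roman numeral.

LXXI = 71
CDXXXIII = 433
433 is larger

CDXXXIII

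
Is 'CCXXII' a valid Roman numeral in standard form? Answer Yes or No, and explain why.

'CCXXII': Check the rules: uses only the symbols I, V, X, L, C, D, M; no symbol is repeated more than three times in a row; V, L and D each appear at most once; no smaller symbol precedes a larger one (values never increase from left to right). Value: C (100) + C (100) + X (10) + X (10) + I (1) + I (1) = 222. So it is a valid standard Roman numeral.

Yes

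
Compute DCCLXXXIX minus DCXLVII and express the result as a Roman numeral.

DCCLXXXIX = 789
DCXLVII = 647
789 - 647 = 142

CXLII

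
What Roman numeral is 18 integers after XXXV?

XXXV = 35
35 + 18 = 53

LIII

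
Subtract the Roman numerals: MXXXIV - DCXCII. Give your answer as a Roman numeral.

MXXXIV = 1034
DCXCII = 692
1034 - 692 = 342

CCCXLII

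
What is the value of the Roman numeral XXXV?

XXXV: X=10, X=10, X=10, V=5
10 + 10 + 10 + 5 = 35

35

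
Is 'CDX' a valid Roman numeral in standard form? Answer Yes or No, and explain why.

'CDX': Check the rules: uses only the symbols I, V, X, L, C, D, M; no symbol is repeated more than three times in a row; V, L and D each appear at most once; the only place a smaller symbol precedes a larger one is the allowed subtractive pair CD, the symbol right after such a pair (if any) is smaller than the pair's first symbol, and otherwise the values never increase from left to right. Value: CD (400) + X (10) = 410. So it is a valid standard Roman numeral.

Yes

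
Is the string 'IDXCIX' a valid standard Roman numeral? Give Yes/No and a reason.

'IDXCIX': Invalid subtractive combination: ID

No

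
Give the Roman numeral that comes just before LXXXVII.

LXXXVII = 87, so the previous integer is 87 - 1 = 86

LXXXVI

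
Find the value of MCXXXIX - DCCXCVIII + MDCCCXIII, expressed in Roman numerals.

MCXXXIX = 1139, DCCXCVIII = 798, MDCCCXIII = 1813
1139 - 798 = 341
341 + 1813 = 2154

MMCLIV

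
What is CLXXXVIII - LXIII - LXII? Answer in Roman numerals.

CLXXXVIII = 188, LXIII = 63, LXII = 62
188 - 63 = 125
125 - 62 = 63

LXIII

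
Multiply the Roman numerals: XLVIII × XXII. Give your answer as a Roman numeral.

XLVIII = 48
XXII = 22
48 × 22 = 1056

MLVI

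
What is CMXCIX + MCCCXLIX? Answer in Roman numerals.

CMXCIX = 999
MCCCXLIX = 1349
999 + 1349 = 2348

MMCCCXLVIII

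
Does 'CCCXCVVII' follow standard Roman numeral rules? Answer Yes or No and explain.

'CCCXCVVII': V should not appear more than once

No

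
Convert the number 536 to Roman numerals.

Convert 536 to Roman numerals:
  536 contains 1×500 (D)
  36 contains 3×10 (XXX)
  6 contains 1×5 (V)
  1 contains 1×1 (I)

DXXXVI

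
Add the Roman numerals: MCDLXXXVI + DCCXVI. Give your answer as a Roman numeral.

MCDLXXXVI = 1486
DCCXVI = 716
1486 + 716 = 2202

MMCCII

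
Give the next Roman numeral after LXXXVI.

LXXXVI = 86, so the next integer is 86 + 1 = 87

LXXXVII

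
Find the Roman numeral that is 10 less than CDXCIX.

CDXCIX = 499
499 - 10 = 489

CDLXXXIX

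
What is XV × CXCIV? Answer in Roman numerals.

XV = 15
CXCIV = 194
15 × 194 = 2910

MMCMX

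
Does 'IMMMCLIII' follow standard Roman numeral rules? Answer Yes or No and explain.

'IMMMCLIII': Invalid subtractive combination: IM

No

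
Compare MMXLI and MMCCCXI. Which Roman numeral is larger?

MMXLI = 2041
MMCCCXI = 2311
2311 is larger

MMCCCXI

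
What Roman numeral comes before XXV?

XXV = 25; previous is 24

XXIV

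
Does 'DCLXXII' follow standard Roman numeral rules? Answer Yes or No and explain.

'DCLXXII': Check the rules: uses only the symbols I, V, X, L, C, D, M; no symbol is repeated more than three times in a row; V, L and D each appear at most once; no smaller symbol precedes a larger one (values never increase from left to right). Value: D (500) + C (100) + L (50) + X (10) + X (10) + I (1) + I (1) = 672. So it is a valid standard Roman numeral.

Yes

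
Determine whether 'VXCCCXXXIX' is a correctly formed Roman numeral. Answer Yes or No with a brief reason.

'VXCCCXXXIX': Invalid subtractive combination: VX

No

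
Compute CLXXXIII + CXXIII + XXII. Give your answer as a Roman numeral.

CLXXXIII = 183, CXXIII = 123, XXII = 22
183 + 123 = 306
306 + 22 = 328

CCCXXVIII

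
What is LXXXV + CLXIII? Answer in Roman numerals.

LXXXV = 85
CLXIII = 163
85 + 163 = 248

CCXLVIII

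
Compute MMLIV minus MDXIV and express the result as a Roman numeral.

MMLIV = 2054
MDXIV = 1514
2054 - 1514 = 540

DXL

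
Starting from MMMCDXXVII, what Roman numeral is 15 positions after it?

MMMCDXXVII = 3427
3427 + 15 = 3442

MMMCDXLII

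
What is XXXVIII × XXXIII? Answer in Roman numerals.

XXXVIII = 38
XXXIII = 33
38 × 33 = 1254

MCCLIV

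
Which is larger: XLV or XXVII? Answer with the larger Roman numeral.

XLV = 45
XXVII = 27
45 is larger

XLV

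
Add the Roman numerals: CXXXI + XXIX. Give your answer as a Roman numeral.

CXXXI = 131
XXIX = 29
131 + 29 = 160

CLX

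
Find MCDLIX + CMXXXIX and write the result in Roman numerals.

MCDLIX = 1459
CMXXXIX = 939
1459 + 939 = 2398

MMCCCXCVIII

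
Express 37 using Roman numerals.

Convert 37 to Roman numerals:
  37 contains 3×10 (XXX)
  7 contains 1×5 (V)
  2 contains 2×1 (II)

XXXVII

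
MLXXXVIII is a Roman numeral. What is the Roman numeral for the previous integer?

MLXXXVIII = 1088, so the previous integer is 1088 - 1 = 1087

MLXXXVII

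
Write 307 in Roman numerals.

Convert 307 to Roman numerals:
  307 contains 3×100 (CCC)
  7 contains 1×5 (V)
  2 contains 2×1 (II)

CCCVII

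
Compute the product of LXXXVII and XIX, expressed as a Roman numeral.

LXXXVII = 87
XIX = 19
87 × 19 = 1653

MDCLIII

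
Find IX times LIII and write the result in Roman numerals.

IX = 9
LIII = 53
9 × 53 = 477

CDLXXVII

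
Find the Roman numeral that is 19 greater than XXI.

XXI = 21
21 + 19 = 40

XL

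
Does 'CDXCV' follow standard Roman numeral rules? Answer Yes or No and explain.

'CDXCV': Check the rules: uses only the symbols I, V, X, L, C, D, M; no symbol is repeated more than three times in a row; V, L and D each appear at most once; the only places a smaller symbol precedes a larger one are the allowed subtractive pairs CD, XC, the symbol right after such a pair (if any) is smaller than the pair's first symbol, and otherwise the values never increase from left to right. Value: CD (400) + XC (90) + V (5) = 495. So it is a valid standard Roman numeral.

Yes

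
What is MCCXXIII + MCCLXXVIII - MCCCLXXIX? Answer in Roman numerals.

MCCXXIII = 1223, MCCLXXVIII = 1278, MCCCLXXIX = 1379
1223 + 1278 = 2501
2501 - 1379 = 1122

MCXXII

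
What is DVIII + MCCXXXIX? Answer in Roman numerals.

DVIII = 508
MCCXXXIX = 1239
508 + 1239 = 1747

MDCCXLVII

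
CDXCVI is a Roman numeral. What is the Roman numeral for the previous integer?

CDXCVI = 496, so the previous integer is 496 - 1 = 495

CDXCV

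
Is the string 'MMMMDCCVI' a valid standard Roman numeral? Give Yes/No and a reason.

'MMMMDCCVI': More than 3 consecutive M's

No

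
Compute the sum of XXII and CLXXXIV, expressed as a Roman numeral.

XXII = 22
CLXXXIV = 184
22 + 184 = 206

CCVI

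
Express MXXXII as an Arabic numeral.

MXXXII: M=1000, X=10, X=10, X=10, I=1, I=1
1000 + 10 + 10 + 10 + 1 + 1 = 1032

1032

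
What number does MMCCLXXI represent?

MMCCLXXI: M=1000, M=1000, C=100, C=100, L=50, X=10, X=10, I=1
1000 + 1000 + 100 + 100 + 50 + 10 + 10 + 1 = 2271

2271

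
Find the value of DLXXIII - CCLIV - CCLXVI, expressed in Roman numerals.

DLXXIII = 573, CCLIV = 254, CCLXVI = 266
573 - 254 = 319
319 - 266 = 53

LIII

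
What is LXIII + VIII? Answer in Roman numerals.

LXIII = 63
VIII = 8
63 + 8 = 71

LXXI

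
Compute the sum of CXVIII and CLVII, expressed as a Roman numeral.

CXVIII = 118
CLVII = 157
118 + 157 = 275

CCLXXV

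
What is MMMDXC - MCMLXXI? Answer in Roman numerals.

MMMDXC = 3590
MCMLXXI = 1971
3590 - 1971 = 1619

MDCXIX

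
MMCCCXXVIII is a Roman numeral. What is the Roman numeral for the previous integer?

MMCCCXXVIII = 2328, so the previous integer is 2328 - 1 = 2327

MMCCCXXVII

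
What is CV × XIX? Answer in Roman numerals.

CV = 105
XIX = 19
105 × 19 = 1995

MCMXCV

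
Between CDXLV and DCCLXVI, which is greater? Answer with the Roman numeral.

CDXLV = 445
DCCLXVI = 766
766 is larger

DCCLXVI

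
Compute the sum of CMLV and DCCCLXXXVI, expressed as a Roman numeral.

CMLV = 955
DCCCLXXXVI = 886
955 + 886 = 1841

MDCCCXLI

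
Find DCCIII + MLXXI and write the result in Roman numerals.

DCCIII = 703
MLXXI = 1071
703 + 1071 = 1774

MDCCLXXIV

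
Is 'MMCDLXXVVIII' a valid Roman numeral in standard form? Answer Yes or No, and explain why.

'MMCDLXXVVIII': V should not appear more than once

No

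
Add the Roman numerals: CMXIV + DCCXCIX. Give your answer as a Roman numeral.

CMXIV = 914
DCCXCIX = 799
914 + 799 = 1713

MDCCXIII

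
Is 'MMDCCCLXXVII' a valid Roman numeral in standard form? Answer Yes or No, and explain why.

'MMDCCCLXXVII': Check the rules: uses only the symbols I, V, X, L, C, D, M; no symbol is repeated more than three times in a row; V, L and D each appear at most once; no smaller symbol precedes a larger one (values never increase from left to right). Value: M (1000) + M (1000) + D (500) + C (100) + C (100) + C (100) + L (50) + X (10) + X (10) + V (5) + I (1) + I (1) = 2877. So it is a valid standard Roman numeral.

Yes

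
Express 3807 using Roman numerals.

Convert 3807 to Roman numerals:
  3807 contains 3×1000 (MMM)
  807 contains 1×500 (D)
  307 contains 3×100 (CCC)
  7 contains 1×5 (V)
  2 contains 2×1 (II)

MMMDCCCVII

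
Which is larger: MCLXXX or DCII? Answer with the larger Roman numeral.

MCLXXX = 1180
DCII = 602
1180 is larger

MCLXXX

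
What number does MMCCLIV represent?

MMCCLIV: M=1000, M=1000, C=100, C=100, L=50, IV=4
1000 + 1000 + 100 + 100 + 50 + 4 = 2254

2254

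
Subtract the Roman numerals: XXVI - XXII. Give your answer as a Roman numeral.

XXVI = 26
XXII = 22
26 - 22 = 4

IV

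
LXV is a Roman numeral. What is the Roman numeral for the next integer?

LXV = 65, so the next integer is 65 + 1 = 66

LXVI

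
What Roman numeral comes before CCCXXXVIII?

CCCXXXVIII = 338; previous is 337

CCCXXXVII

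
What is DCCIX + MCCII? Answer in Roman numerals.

DCCIX = 709
MCCII = 1202
709 + 1202 = 1911

MCMXI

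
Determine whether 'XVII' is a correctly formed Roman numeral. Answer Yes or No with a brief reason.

'XVII': Check the rules: uses only the symbols I, V, X, L, C, D, M; no symbol is repeated more than three times in a row; V, L and D each appear at most once; no smaller symbol precedes a larger one (values never increase from left to right). Value: X (10) + V (5) + I (1) + I (1) = 17. So it is a valid standard Roman numeral.

Yes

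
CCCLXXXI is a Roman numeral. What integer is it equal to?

CCCLXXXI: C=100, C=100, C=100, L=50, X=10, X=10, X=10, I=1
100 + 100 + 100 + 50 + 10 + 10 + 10 + 1 = 381

381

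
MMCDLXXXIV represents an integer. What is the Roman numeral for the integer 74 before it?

MMCDLXXXIV = 2484
2484 - 74 = 2410

MMCDX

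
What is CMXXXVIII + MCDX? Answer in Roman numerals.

CMXXXVIII = 938
MCDX = 1410
938 + 1410 = 2348

MMCCCXLVIII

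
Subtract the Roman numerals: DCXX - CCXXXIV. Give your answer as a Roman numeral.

DCXX = 620
CCXXXIV = 234
620 - 234 = 386

CCCLXXXVI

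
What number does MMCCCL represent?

MMCCCL: M=1000, M=1000, C=100, C=100, C=100, L=50
1000 + 1000 + 100 + 100 + 100 + 50 = 2350

2350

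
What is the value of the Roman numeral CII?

CII: C=100, I=1, I=1
100 + 1 + 1 = 102

102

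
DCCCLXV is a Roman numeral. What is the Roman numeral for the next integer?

DCCCLXV = 865, so the next integer is 865 + 1 = 866

DCCCLXVI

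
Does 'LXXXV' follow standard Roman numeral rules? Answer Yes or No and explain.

'LXXXV': Check the rules: uses only the symbols I, V, X, L, C, D, M; no symbol is repeated more than three times in a row; V, L and D each appear at most once; no smaller symbol precedes a larger one (values never increase from left to right). Value: L (50) + X (10) + X (10) + X (10) + V (5) = 85. So it is a valid standard Roman numeral.

Yes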